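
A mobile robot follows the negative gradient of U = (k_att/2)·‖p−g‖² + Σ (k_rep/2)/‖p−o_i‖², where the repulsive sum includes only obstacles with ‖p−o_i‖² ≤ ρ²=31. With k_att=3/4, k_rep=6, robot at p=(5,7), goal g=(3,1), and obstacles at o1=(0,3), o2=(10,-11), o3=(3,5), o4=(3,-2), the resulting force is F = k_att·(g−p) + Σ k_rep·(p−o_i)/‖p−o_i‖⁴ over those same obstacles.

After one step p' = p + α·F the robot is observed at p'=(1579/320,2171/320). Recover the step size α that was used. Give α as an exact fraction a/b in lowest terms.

α = 1/20

F_att = 3/4·(g−p) = 3/4·(-2,-6) = (-1.5000,-4.5000)
o1: d²=41 > ρ²=31 → inactive
o2: d²=349 > ρ²=31 → inactive
o3: d²=8 ≤ ρ²=31; F_rep = 6·(2,2)/8² = (0.1875,0.1875)
o4: d²=85 > ρ²=31 → inactive
F = F_att + ΣF_rep = (-1.3125,-4.3125)
Δp = p'−p = (-0.0656,-0.2156); α = Δx/Fx = (-21/320) / (-21/16) = 1/20
check: Δy/Fy = (-69/320) / (-69/16) = 1/20 ✓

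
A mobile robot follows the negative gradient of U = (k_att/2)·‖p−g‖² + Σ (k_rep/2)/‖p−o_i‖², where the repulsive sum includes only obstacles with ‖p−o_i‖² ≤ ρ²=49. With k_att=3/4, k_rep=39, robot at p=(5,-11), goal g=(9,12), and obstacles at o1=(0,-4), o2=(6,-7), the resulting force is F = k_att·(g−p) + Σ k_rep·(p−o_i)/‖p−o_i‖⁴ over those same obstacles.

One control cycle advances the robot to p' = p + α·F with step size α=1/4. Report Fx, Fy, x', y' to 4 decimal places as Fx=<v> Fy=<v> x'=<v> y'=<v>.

F_att = 3/4·(g−p) = 3/4·(4,23) = (3.0000,17.2500)
o1: d²=74 > ρ²=49 → inactive
o2: d²=17 ≤ ρ²=49; F_rep = 39·(-1,-4)/17² = (-0.1349,-0.5398)
F = F_att + ΣF_rep = (2.8651,16.7102)
p' = p + 1/4·F = (5.7163,-6.8224)

Fx=2.8651 Fy=16.7102 x'=5.7163 y'=-6.8224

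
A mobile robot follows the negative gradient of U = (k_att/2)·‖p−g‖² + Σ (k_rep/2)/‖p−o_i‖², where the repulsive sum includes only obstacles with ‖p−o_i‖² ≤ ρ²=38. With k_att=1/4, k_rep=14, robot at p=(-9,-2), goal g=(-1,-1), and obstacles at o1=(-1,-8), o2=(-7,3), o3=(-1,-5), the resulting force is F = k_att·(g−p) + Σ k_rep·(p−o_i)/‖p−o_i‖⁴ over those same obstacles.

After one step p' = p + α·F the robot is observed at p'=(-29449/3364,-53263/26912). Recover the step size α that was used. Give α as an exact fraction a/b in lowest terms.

α = 1/8

F_att = 1/4·(g−p) = 1/4·(8,1) = (2.0000,0.2500)
o1: d²=100 > ρ²=38 → inactive
o2: d²=29 ≤ ρ²=38; F_rep = 14·(-2,-5)/29² = (-0.0333,-0.0832)
o3: d²=73 > ρ²=38 → inactive
F = F_att + ΣF_rep = (1.9667,0.1668)
Δp = p'−p = (0.2458,0.0208); α = Δx/Fx = (827/3364) / (1654/841) = 1/8
check: Δy/Fy = (561/26912) / (561/3364) = 1/8 ✓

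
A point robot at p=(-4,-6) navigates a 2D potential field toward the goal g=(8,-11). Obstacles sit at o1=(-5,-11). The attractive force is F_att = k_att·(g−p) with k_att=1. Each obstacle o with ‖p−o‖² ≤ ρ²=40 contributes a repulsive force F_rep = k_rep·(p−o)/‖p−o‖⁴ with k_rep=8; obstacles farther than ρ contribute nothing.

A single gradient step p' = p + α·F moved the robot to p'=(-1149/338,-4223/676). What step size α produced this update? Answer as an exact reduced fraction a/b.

α = 1/20

F_att = 1·(g−p) = 1·(12,-5) = (12.0000,-5.0000)
o1: d²=26 ≤ ρ²=40; F_rep = 8·(1,5)/26² = (0.0118,0.0592)
F = F_att + ΣF_rep = (12.0118,-4.9408)
Δp = p'−p = (0.6006,-0.2470); α = Δx/Fx = (203/338) / (2030/169) = 1/20
check: Δy/Fy = (-167/676) / (-835/169) = 1/20 ✓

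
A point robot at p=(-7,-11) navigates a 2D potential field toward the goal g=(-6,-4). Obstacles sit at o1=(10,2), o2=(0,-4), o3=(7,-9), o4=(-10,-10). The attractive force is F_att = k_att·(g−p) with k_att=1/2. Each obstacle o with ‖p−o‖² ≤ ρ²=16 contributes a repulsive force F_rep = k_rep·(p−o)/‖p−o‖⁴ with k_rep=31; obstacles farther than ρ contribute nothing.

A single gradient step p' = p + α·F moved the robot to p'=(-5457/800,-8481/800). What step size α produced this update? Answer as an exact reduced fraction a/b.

F_att = 1/2·(g−p) = 1/2·(1,7) = (0.5000,3.5000)
o1: d²=458 > ρ²=16 → inactive
o2: d²=98 > ρ²=16 → inactive
o3: d²=200 > ρ²=16 → inactive
o4: d²=10 ≤ ρ²=16; F_rep = 31·(3,-1)/10² = (0.9300,-0.3100)
F = F_att + ΣF_rep = (1.4300,3.1900)
Δp = p'−p = (0.1787,0.3987); α = Δx/Fx = (143/800) / (143/100) = 1/8
check: Δy/Fy = (319/800) / (319/100) = 1/8 ✓

α = 1/8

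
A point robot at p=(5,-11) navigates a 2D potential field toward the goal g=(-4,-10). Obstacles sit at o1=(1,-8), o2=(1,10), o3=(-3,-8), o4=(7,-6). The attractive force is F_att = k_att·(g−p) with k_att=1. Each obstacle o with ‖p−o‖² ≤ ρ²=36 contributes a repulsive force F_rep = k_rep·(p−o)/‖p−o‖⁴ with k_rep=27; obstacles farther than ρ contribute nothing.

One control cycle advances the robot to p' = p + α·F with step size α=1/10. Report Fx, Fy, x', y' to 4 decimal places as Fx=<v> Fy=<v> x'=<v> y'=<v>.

F_att = 1·(g−p) = 1·(-9,1) = (-9.0000,1.0000)
o1: d²=25 ≤ ρ²=36; F_rep = 27·(4,-3)/25² = (0.1728,-0.1296)
o2: d²=457 > ρ²=36 → inactive
o3: d²=73 > ρ²=36 → inactive
o4: d²=29 ≤ ρ²=36; F_rep = 27·(-2,-5)/29² = (-0.0642,-0.1605)
F = F_att + ΣF_rep = (-8.8914,0.7099)
p' = p + 1/10·F = (4.1109,-10.9290)

Fx=-8.8914 Fy=0.7099 x'=4.1109 y'=-10.9290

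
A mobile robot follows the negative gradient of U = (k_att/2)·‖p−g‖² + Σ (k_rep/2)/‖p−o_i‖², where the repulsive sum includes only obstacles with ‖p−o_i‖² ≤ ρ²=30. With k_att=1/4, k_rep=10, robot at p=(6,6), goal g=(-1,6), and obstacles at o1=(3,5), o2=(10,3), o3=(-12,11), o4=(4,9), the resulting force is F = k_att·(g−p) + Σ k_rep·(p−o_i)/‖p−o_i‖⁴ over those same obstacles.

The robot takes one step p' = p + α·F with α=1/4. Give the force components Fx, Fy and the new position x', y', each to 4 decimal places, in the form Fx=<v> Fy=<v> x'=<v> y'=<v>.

F_att = 1/4·(g−p) = 1/4·(-7,0) = (-1.7500,0.0000)
o1: d²=10 ≤ ρ²=30; F_rep = 10·(3,1)/10² = (0.3000,0.1000)
o2: d²=25 ≤ ρ²=30; F_rep = 10·(-4,3)/25² = (-0.0640,0.0480)
o3: d²=349 > ρ²=30 → inactive
o4: d²=13 ≤ ρ²=30; F_rep = 10·(2,-3)/13² = (0.1183,-0.1775)
F = F_att + ΣF_rep = (-1.3957,-0.0295)
p' = p + 1/4·F = (5.6511,5.9926)

Fx=-1.3957 Fy=-0.0295 x'=5.6511 y'=5.9926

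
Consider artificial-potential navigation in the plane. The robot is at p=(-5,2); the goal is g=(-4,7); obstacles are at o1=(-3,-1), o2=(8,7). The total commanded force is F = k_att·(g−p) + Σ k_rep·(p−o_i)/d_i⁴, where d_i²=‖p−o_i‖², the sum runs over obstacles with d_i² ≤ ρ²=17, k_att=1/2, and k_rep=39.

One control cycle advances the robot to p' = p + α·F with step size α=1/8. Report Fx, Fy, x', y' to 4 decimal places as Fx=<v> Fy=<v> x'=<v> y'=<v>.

F_att = 1/2·(g−p) = 1/2·(1,5) = (0.5000,2.5000)
o1: d²=13 ≤ ρ²=17; F_rep = 39·(-2,3)/13² = (-0.4615,0.6923)
o2: d²=194 > ρ²=17 → inactive
F = F_att + ΣF_rep = (0.0385,3.1923)
p' = p + 1/8·F = (-4.9952,2.3990)

Fx=0.0385 Fy=3.1923 x'=-4.9952 y'=2.3990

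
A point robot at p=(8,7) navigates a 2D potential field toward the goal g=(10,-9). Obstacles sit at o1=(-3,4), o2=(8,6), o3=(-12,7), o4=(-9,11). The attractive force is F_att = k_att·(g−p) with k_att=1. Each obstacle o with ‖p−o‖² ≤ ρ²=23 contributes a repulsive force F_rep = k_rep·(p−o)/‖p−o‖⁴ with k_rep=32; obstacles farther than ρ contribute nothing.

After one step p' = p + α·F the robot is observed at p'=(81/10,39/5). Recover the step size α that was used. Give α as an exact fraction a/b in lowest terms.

F_att = 1·(g−p) = 1·(2,-16) = (2.0000,-16.0000)
o1: d²=130 > ρ²=23 → inactive
o2: d²=1 ≤ ρ²=23; F_rep = 32·(0,1)/1² = (0.0000,32.0000)
o3: d²=400 > ρ²=23 → inactive
o4: d²=305 > ρ²=23 → inactive
F = F_att + ΣF_rep = (2.0000,16.0000)
Δp = p'−p = (0.1000,0.8000); α = Δx/Fx = (1/10) / (2) = 1/20
check: Δy/Fy = (4/5) / (16) = 1/20 ✓

α = 1/20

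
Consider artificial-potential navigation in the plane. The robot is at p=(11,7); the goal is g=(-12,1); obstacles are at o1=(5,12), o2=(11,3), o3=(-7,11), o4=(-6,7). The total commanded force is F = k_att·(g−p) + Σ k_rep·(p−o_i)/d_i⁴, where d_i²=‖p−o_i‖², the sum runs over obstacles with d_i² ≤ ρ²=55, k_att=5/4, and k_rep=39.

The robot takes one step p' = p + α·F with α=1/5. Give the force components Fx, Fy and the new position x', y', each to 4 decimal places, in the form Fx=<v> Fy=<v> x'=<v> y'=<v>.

Fx=-28.7500 Fy=-6.8906 x'=5.2500 y'=5.6219

F_att = 5/4·(g−p) = 5/4·(-23,-6) = (-28.7500,-7.5000)
o1: d²=61 > ρ²=55 → inactive
o2: d²=16 ≤ ρ²=55; F_rep = 39·(0,4)/16² = (0.0000,0.6094)
o3: d²=340 > ρ²=55 → inactive
o4: d²=289 > ρ²=55 → inactive
F = F_att + ΣF_rep = (-28.7500,-6.8906)
p' = p + 1/5·F = (5.2500,5.6219)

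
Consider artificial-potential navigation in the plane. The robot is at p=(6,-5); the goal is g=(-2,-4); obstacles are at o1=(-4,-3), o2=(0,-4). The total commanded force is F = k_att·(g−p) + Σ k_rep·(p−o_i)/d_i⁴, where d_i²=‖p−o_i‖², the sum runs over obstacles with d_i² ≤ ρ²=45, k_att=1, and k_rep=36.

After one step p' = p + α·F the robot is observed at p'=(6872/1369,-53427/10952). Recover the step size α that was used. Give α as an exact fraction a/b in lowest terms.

F_att = 1·(g−p) = 1·(-8,1) = (-8.0000,1.0000)
o1: d²=104 > ρ²=45 → inactive
o2: d²=37 ≤ ρ²=45; F_rep = 36·(6,-1)/37² = (0.1578,-0.0263)
F = F_att + ΣF_rep = (-7.8422,0.9737)
Δp = p'−p = (-0.9803,0.1217); α = Δx/Fx = (-1342/1369) / (-10736/1369) = 1/8
check: Δy/Fy = (1333/10952) / (1333/1369) = 1/8 ✓

α = 1/8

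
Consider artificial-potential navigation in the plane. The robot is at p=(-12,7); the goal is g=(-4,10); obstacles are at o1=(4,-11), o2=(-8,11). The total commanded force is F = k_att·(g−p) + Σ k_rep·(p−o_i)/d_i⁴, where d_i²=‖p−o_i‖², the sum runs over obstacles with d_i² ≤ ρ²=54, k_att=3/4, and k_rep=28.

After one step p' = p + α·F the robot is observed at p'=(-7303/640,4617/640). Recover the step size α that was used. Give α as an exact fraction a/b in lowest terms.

F_att = 3/4·(g−p) = 3/4·(8,3) = (6.0000,2.2500)
o1: d²=580 > ρ²=54 → inactive
o2: d²=32 ≤ ρ²=54; F_rep = 28·(-4,-4)/32² = (-0.1094,-0.1094)
F = F_att + ΣF_rep = (5.8906,2.1406)
Δp = p'−p = (0.5891,0.2141); α = Δx/Fx = (377/640) / (377/64) = 1/10
check: Δy/Fy = (137/640) / (137/64) = 1/10 ✓

α = 1/10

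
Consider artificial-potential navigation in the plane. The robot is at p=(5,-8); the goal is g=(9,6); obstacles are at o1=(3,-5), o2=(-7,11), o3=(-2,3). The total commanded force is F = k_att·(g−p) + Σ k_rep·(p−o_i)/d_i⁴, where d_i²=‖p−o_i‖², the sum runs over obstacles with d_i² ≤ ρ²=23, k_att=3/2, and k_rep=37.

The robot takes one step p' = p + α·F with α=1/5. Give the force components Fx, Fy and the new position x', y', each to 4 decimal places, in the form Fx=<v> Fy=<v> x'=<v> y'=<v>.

Fx=6.4379 Fy=20.3432 x'=6.2876 y'=-3.9314

F_att = 3/2·(g−p) = 3/2·(4,14) = (6.0000,21.0000)
o1: d²=13 ≤ ρ²=23; F_rep = 37·(2,-3)/13² = (0.4379,-0.6568)
o2: d²=505 > ρ²=23 → inactive
o3: d²=170 > ρ²=23 → inactive
F = F_att + ΣF_rep = (6.4379,20.3432)
p' = p + 1/5·F = (6.2876,-3.9314)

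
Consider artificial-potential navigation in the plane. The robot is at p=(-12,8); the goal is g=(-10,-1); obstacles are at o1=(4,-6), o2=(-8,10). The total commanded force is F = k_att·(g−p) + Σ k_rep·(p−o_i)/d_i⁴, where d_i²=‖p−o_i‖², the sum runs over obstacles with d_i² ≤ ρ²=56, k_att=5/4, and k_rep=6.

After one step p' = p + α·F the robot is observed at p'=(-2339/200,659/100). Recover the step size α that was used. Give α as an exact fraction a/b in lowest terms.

F_att = 5/4·(g−p) = 5/4·(2,-9) = (2.5000,-11.2500)
o1: d²=452 > ρ²=56 → inactive
o2: d²=20 ≤ ρ²=56; F_rep = 6·(-4,-2)/20² = (-0.0600,-0.0300)
F = F_att + ΣF_rep = (2.4400,-11.2800)
Δp = p'−p = (0.3050,-1.4100); α = Δx/Fx = (61/200) / (61/25) = 1/8
check: Δy/Fy = (-141/100) / (-282/25) = 1/8 ✓

α = 1/8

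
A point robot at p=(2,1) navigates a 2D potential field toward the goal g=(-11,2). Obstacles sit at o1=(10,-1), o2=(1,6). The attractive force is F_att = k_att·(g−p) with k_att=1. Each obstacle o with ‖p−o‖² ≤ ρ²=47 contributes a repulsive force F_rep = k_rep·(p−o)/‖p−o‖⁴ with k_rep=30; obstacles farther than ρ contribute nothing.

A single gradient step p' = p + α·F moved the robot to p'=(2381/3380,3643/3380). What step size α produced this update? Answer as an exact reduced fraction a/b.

F_att = 1·(g−p) = 1·(-13,1) = (-13.0000,1.0000)
o1: d²=68 > ρ²=47 → inactive
o2: d²=26 ≤ ρ²=47; F_rep = 30·(1,-5)/26² = (0.0444,-0.2219)
F = F_att + ΣF_rep = (-12.9556,0.7781)
Δp = p'−p = (-1.2956,0.0778); α = Δx/Fx = (-4379/3380) / (-4379/338) = 1/10
check: Δy/Fy = (263/3380) / (263/338) = 1/10 ✓

α = 1/10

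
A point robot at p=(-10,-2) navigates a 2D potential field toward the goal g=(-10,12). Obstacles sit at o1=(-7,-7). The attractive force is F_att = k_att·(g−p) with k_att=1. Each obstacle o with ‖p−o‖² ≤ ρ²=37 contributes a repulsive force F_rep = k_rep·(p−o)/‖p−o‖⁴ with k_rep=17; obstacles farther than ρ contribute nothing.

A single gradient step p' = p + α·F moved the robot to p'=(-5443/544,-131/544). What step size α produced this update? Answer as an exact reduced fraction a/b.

F_att = 1·(g−p) = 1·(0,14) = (0.0000,14.0000)
o1: d²=34 ≤ ρ²=37; F_rep = 17·(-3,5)/34² = (-0.0441,0.0735)
F = F_att + ΣF_rep = (-0.0441,14.0735)
Δp = p'−p = (-0.0055,1.7592); α = Δx/Fx = (-3/544) / (-3/68) = 1/8
check: Δy/Fy = (957/544) / (957/68) = 1/8 ✓

α = 1/8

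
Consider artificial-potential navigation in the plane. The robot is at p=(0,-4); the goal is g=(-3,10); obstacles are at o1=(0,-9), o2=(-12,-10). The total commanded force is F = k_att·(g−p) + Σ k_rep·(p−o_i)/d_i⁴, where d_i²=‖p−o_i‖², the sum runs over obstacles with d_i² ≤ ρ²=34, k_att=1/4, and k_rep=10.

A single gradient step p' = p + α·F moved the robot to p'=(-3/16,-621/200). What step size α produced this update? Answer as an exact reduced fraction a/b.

F_att = 1/4·(g−p) = 1/4·(-3,14) = (-0.7500,3.5000)
o1: d²=25 ≤ ρ²=34; F_rep = 10·(0,5)/25² = (0.0000,0.0800)
o2: d²=180 > ρ²=34 → inactive
F = F_att + ΣF_rep = (-0.7500,3.5800)
Δp = p'−p = (-0.1875,0.8950); α = Δx/Fx = (-3/16) / (-3/4) = 1/4
check: Δy/Fy = (179/200) / (179/50) = 1/4 ✓

α = 1/4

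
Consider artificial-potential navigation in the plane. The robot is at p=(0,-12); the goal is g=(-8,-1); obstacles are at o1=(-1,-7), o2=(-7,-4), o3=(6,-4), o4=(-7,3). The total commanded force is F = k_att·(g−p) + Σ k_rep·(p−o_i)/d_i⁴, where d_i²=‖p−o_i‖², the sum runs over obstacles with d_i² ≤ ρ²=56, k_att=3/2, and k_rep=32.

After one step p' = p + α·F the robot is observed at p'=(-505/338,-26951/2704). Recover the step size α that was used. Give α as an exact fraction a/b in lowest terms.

α = 1/8

F_att = 3/2·(g−p) = 3/2·(-8,11) = (-12.0000,16.5000)
o1: d²=26 ≤ ρ²=56; F_rep = 32·(1,-5)/26² = (0.0473,-0.2367)
o2: d²=113 > ρ²=56 → inactive
o3: d²=100 > ρ²=56 → inactive
o4: d²=274 > ρ²=56 → inactive
F = F_att + ΣF_rep = (-11.9527,16.2633)
Δp = p'−p = (-1.4941,2.0329); α = Δx/Fx = (-505/338) / (-2020/169) = 1/8
check: Δy/Fy = (5497/2704) / (5497/338) = 1/8 ✓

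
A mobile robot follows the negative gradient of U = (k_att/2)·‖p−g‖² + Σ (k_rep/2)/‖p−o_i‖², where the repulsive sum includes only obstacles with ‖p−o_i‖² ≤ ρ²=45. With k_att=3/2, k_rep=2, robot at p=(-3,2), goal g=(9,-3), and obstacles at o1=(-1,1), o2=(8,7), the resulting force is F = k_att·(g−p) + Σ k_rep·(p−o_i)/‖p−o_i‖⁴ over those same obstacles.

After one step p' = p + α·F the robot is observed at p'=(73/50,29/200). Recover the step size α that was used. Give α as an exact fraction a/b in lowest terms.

F_att = 3/2·(g−p) = 3/2·(12,-5) = (18.0000,-7.5000)
o1: d²=5 ≤ ρ²=45; F_rep = 2·(-2,1)/5² = (-0.1600,0.0800)
o2: d²=146 > ρ²=45 → inactive
F = F_att + ΣF_rep = (17.8400,-7.4200)
Δp = p'−p = (4.4600,-1.8550); α = Δx/Fx = (223/50) / (446/25) = 1/4
check: Δy/Fy = (-371/200) / (-371/50) = 1/4 ✓

α = 1/4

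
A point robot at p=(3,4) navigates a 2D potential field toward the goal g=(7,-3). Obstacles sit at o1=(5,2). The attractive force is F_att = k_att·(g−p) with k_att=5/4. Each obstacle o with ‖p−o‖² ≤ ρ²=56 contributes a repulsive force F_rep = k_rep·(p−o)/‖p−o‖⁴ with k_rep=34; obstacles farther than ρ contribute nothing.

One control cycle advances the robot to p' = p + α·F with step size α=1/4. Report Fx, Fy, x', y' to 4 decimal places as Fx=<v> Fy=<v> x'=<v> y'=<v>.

Fx=3.9375 Fy=-7.6875 x'=3.9844 y'=2.0781

F_att = 5/4·(g−p) = 5/4·(4,-7) = (5.0000,-8.7500)
o1: d²=8 ≤ ρ²=56; F_rep = 34·(-2,2)/8² = (-1.0625,1.0625)
F = F_att + ΣF_rep = (3.9375,-7.6875)
p' = p + 1/4·F = (3.9844,2.0781)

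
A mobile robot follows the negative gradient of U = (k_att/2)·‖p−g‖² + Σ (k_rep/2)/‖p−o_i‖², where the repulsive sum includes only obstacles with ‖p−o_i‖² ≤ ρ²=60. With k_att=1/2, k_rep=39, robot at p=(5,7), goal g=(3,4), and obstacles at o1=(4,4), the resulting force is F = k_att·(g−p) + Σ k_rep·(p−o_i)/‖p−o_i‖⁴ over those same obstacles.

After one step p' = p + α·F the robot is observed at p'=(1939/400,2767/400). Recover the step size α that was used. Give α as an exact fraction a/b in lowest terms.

F_att = 1/2·(g−p) = 1/2·(-2,-3) = (-1.0000,-1.5000)
o1: d²=10 ≤ ρ²=60; F_rep = 39·(1,3)/10² = (0.3900,1.1700)
F = F_att + ΣF_rep = (-0.6100,-0.3300)
Δp = p'−p = (-0.1525,-0.0825); α = Δx/Fx = (-61/400) / (-61/100) = 1/4
check: Δy/Fy = (-33/400) / (-33/100) = 1/4 ✓

α = 1/4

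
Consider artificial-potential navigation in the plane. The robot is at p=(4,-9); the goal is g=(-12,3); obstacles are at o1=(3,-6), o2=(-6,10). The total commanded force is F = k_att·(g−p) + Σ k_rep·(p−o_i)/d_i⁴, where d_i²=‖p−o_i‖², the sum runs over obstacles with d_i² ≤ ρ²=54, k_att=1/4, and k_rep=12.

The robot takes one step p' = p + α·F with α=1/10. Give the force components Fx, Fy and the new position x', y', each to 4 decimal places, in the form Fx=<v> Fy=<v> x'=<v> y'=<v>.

F_att = 1/4·(g−p) = 1/4·(-16,12) = (-4.0000,3.0000)
o1: d²=10 ≤ ρ²=54; F_rep = 12·(1,-3)/10² = (0.1200,-0.3600)
o2: d²=461 > ρ²=54 → inactive
F = F_att + ΣF_rep = (-3.8800,2.6400)
p' = p + 1/10·F = (3.6120,-8.7360)

Fx=-3.8800 Fy=2.6400 x'=3.6120 y'=-8.7360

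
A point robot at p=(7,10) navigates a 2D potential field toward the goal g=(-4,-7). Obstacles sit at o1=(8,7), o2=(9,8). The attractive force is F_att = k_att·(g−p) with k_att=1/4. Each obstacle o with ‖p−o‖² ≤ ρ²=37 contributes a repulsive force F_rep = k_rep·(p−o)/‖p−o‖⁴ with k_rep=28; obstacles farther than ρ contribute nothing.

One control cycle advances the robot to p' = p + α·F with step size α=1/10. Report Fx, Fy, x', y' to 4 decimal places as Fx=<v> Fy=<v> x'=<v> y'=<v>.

Fx=-3.9050 Fy=-2.5350 x'=6.6095 y'=9.7465

F_att = 1/4·(g−p) = 1/4·(-11,-17) = (-2.7500,-4.2500)
o1: d²=10 ≤ ρ²=37; F_rep = 28·(-1,3)/10² = (-0.2800,0.8400)
o2: d²=8 ≤ ρ²=37; F_rep = 28·(-2,2)/8² = (-0.8750,0.8750)
F = F_att + ΣF_rep = (-3.9050,-2.5350)
p' = p + 1/10·F = (6.6095,9.7465)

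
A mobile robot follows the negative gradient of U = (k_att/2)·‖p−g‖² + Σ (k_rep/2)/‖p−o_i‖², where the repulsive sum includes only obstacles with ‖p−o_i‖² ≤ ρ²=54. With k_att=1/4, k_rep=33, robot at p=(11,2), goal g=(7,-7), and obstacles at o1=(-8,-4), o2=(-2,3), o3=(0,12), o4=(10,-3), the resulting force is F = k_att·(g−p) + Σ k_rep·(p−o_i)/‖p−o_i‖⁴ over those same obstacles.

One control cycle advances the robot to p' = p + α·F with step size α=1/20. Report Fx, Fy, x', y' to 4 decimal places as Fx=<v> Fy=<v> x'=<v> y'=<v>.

Fx=-0.9512 Fy=-2.0059 x'=10.9524 y'=1.8997

F_att = 1/4·(g−p) = 1/4·(-4,-9) = (-1.0000,-2.2500)
o1: d²=397 > ρ²=54 → inactive
o2: d²=170 > ρ²=54 → inactive
o3: d²=221 > ρ²=54 → inactive
o4: d²=26 ≤ ρ²=54; F_rep = 33·(1,5)/26² = (0.0488,0.2441)
F = F_att + ΣF_rep = (-0.9512,-2.0059)
p' = p + 1/20·F = (10.9524,1.8997)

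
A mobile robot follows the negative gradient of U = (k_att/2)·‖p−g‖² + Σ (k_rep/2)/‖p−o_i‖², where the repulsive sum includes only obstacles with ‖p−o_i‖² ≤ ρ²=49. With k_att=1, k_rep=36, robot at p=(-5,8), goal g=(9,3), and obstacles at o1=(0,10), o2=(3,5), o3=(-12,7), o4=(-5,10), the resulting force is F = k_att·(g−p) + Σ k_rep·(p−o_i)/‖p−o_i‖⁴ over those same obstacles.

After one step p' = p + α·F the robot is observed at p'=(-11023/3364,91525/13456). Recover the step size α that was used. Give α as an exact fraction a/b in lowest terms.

F_att = 1·(g−p) = 1·(14,-5) = (14.0000,-5.0000)
o1: d²=29 ≤ ρ²=49; F_rep = 36·(-5,-2)/29² = (-0.2140,-0.0856)
o2: d²=73 > ρ²=49 → inactive
o3: d²=50 > ρ²=49 → inactive
o4: d²=4 ≤ ρ²=49; F_rep = 36·(0,-2)/4² = (0.0000,-4.5000)
F = F_att + ΣF_rep = (13.7860,-9.5856)
Δp = p'−p = (1.7232,-1.1982); α = Δx/Fx = (5797/3364) / (11594/841) = 1/8
check: Δy/Fy = (-16123/13456) / (-16123/1682) = 1/8 ✓

α = 1/8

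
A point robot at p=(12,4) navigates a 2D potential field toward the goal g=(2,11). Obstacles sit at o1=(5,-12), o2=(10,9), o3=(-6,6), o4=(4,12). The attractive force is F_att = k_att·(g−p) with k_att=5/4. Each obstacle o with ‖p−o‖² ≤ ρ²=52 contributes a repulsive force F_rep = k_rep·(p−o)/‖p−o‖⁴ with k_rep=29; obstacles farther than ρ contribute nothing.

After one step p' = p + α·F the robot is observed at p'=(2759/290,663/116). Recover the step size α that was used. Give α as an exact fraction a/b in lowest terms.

F_att = 5/4·(g−p) = 5/4·(-10,7) = (-12.5000,8.7500)
o1: d²=305 > ρ²=52 → inactive
o2: d²=29 ≤ ρ²=52; F_rep = 29·(2,-5)/29² = (0.0690,-0.1724)
o3: d²=328 > ρ²=52 → inactive
o4: d²=128 > ρ²=52 → inactive
F = F_att + ΣF_rep = (-12.4310,8.5776)
Δp = p'−p = (-2.4862,1.7155); α = Δx/Fx = (-721/290) / (-721/58) = 1/5
check: Δy/Fy = (199/116) / (995/116) = 1/5 ✓

α = 1/5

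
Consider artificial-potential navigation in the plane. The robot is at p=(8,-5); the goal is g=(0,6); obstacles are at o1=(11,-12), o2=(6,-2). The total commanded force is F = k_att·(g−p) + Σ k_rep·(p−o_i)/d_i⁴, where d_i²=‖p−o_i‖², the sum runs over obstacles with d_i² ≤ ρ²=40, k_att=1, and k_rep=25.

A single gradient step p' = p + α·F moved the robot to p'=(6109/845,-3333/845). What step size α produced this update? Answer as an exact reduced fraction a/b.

F_att = 1·(g−p) = 1·(-8,11) = (-8.0000,11.0000)
o1: d²=58 > ρ²=40 → inactive
o2: d²=13 ≤ ρ²=40; F_rep = 25·(2,-3)/13² = (0.2959,-0.4438)
F = F_att + ΣF_rep = (-7.7041,10.5562)
Δp = p'−p = (-0.7704,1.0556); α = Δx/Fx = (-651/845) / (-1302/169) = 1/10
check: Δy/Fy = (892/845) / (1784/169) = 1/10 ✓

α = 1/10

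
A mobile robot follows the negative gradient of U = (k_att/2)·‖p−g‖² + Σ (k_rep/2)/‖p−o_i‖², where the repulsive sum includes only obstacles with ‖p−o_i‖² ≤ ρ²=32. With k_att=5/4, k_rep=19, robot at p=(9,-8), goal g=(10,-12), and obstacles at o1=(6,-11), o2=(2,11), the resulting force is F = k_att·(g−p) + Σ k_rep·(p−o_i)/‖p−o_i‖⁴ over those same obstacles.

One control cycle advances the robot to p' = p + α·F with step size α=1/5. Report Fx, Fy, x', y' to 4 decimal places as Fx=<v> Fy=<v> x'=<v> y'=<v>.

F_att = 5/4·(g−p) = 5/4·(1,-4) = (1.2500,-5.0000)
o1: d²=18 ≤ ρ²=32; F_rep = 19·(3,3)/18² = (0.1759,0.1759)
o2: d²=410 > ρ²=32 → inactive
F = F_att + ΣF_rep = (1.4259,-4.8241)
p' = p + 1/5·F = (9.2852,-8.9648)

Fx=1.4259 Fy=-4.8241 x'=9.2852 y'=-8.9648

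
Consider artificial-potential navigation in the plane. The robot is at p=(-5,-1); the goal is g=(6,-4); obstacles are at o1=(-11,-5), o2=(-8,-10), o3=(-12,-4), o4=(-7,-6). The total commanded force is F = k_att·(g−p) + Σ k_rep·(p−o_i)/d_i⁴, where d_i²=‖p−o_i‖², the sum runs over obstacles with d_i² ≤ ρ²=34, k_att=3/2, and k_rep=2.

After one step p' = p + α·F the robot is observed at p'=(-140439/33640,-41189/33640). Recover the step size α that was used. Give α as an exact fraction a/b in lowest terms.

F_att = 3/2·(g−p) = 3/2·(11,-3) = (16.5000,-4.5000)
o1: d²=52 > ρ²=34 → inactive
o2: d²=90 > ρ²=34 → inactive
o3: d²=58 > ρ²=34 → inactive
o4: d²=29 ≤ ρ²=34; F_rep = 2·(2,5)/29² = (0.0048,0.0119)
F = F_att + ΣF_rep = (16.5048,-4.4881)
Δp = p'−p = (0.8252,-0.2244); α = Δx/Fx = (27761/33640) / (27761/1682) = 1/20
check: Δy/Fy = (-7549/33640) / (-7549/1682) = 1/20 ✓

α = 1/20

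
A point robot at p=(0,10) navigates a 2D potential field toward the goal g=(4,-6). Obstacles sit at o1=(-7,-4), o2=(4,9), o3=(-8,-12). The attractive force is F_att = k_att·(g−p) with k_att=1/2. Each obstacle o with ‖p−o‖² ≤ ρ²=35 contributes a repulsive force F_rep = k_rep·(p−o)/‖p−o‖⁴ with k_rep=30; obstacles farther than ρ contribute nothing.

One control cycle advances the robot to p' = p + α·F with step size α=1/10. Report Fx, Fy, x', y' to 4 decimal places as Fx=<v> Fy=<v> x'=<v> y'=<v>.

F_att = 1/2·(g−p) = 1/2·(4,-16) = (2.0000,-8.0000)
o1: d²=245 > ρ²=35 → inactive
o2: d²=17 ≤ ρ²=35; F_rep = 30·(-4,1)/17² = (-0.4152,0.1038)
o3: d²=548 > ρ²=35 → inactive
F = F_att + ΣF_rep = (1.5848,-7.8962)
p' = p + 1/10·F = (0.1585,9.2104)

Fx=1.5848 Fy=-7.8962 x'=0.1585 y'=9.2104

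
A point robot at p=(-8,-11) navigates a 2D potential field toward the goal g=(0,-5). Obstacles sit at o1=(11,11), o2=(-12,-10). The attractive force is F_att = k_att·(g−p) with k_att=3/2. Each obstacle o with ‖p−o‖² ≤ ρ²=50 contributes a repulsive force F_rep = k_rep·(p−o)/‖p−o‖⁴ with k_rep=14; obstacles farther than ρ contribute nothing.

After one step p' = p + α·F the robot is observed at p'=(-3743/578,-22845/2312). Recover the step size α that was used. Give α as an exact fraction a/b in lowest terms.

F_att = 3/2·(g−p) = 3/2·(8,6) = (12.0000,9.0000)
o1: d²=845 > ρ²=50 → inactive
o2: d²=17 ≤ ρ²=50; F_rep = 14·(4,-1)/17² = (0.1938,-0.0484)
F = F_att + ΣF_rep = (12.1938,8.9516)
Δp = p'−p = (1.5242,1.1189); α = Δx/Fx = (881/578) / (3524/289) = 1/8
check: Δy/Fy = (2587/2312) / (2587/289) = 1/8 ✓

α = 1/8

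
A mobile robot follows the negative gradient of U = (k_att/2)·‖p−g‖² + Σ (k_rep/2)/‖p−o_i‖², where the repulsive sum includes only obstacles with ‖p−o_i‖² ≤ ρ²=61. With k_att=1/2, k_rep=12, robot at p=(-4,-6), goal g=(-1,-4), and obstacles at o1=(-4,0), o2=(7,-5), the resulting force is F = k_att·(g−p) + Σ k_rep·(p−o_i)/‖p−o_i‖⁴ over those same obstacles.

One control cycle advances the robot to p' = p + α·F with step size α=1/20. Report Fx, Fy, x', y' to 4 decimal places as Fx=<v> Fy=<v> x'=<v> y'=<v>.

F_att = 1/2·(g−p) = 1/2·(3,2) = (1.5000,1.0000)
o1: d²=36 ≤ ρ²=61; F_rep = 12·(0,-6)/36² = (0.0000,-0.0556)
o2: d²=122 > ρ²=61 → inactive
F = F_att + ΣF_rep = (1.5000,0.9444)
p' = p + 1/20·F = (-3.9250,-5.9528)

Fx=1.5000 Fy=0.9444 x'=-3.9250 y'=-5.9528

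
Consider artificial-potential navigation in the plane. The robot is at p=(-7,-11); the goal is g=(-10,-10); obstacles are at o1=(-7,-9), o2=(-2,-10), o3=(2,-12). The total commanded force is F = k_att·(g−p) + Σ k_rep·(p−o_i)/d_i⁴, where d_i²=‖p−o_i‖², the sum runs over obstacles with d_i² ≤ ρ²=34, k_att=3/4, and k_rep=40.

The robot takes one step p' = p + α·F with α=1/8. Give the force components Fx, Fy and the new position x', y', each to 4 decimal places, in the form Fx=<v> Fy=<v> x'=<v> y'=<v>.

F_att = 3/4·(g−p) = 3/4·(-3,1) = (-2.2500,0.7500)
o1: d²=4 ≤ ρ²=34; F_rep = 40·(0,-2)/4² = (0.0000,-5.0000)
o2: d²=26 ≤ ρ²=34; F_rep = 40·(-5,-1)/26² = (-0.2959,-0.0592)
o3: d²=82 > ρ²=34 → inactive
F = F_att + ΣF_rep = (-2.5459,-4.3092)
p' = p + 1/8·F = (-7.3182,-11.5386)

Fx=-2.5459 Fy=-4.3092 x'=-7.3182 y'=-11.5386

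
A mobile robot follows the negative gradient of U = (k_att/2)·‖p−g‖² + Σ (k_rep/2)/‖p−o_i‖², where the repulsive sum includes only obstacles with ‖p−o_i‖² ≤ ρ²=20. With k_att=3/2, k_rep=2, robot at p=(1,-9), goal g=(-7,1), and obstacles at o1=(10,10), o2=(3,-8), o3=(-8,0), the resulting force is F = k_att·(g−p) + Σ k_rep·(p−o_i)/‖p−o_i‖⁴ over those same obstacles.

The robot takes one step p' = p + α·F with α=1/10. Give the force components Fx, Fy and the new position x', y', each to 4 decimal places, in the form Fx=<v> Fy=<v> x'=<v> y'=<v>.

Fx=-12.1600 Fy=14.9200 x'=-0.2160 y'=-7.5080

F_att = 3/2·(g−p) = 3/2·(-8,10) = (-12.0000,15.0000)
o1: d²=442 > ρ²=20 → inactive
o2: d²=5 ≤ ρ²=20; F_rep = 2·(-2,-1)/5² = (-0.1600,-0.0800)
o3: d²=162 > ρ²=20 → inactive
F = F_att + ΣF_rep = (-12.1600,14.9200)
p' = p + 1/10·F = (-0.2160,-7.5080)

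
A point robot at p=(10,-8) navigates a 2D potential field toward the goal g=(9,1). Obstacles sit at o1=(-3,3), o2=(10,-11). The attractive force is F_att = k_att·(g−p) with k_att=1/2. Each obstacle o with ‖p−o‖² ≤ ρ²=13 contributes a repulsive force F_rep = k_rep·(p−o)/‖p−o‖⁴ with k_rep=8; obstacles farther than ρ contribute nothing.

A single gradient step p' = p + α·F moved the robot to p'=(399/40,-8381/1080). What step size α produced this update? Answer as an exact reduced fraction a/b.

α = 1/20

F_att = 1/2·(g−p) = 1/2·(-1,9) = (-0.5000,4.5000)
o1: d²=290 > ρ²=13 → inactive
o2: d²=9 ≤ ρ²=13; F_rep = 8·(0,3)/9² = (0.0000,0.2963)
F = F_att + ΣF_rep = (-0.5000,4.7963)
Δp = p'−p = (-0.0250,0.2398); α = Δx/Fx = (-1/40) / (-1/2) = 1/20
check: Δy/Fy = (259/1080) / (259/54) = 1/20 ✓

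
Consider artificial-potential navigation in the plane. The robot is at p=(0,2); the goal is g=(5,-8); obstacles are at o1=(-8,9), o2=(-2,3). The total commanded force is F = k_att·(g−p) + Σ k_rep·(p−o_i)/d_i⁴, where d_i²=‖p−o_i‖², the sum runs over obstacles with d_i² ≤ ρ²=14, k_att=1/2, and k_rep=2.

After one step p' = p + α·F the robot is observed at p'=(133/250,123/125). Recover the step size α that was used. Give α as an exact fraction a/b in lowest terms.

F_att = 1/2·(g−p) = 1/2·(5,-10) = (2.5000,-5.0000)
o1: d²=113 > ρ²=14 → inactive
o2: d²=5 ≤ ρ²=14; F_rep = 2·(2,-1)/5² = (0.1600,-0.0800)
F = F_att + ΣF_rep = (2.6600,-5.0800)
Δp = p'−p = (0.5320,-1.0160); α = Δx/Fx = (133/250) / (133/50) = 1/5
check: Δy/Fy = (-127/125) / (-127/25) = 1/5 ✓

α = 1/5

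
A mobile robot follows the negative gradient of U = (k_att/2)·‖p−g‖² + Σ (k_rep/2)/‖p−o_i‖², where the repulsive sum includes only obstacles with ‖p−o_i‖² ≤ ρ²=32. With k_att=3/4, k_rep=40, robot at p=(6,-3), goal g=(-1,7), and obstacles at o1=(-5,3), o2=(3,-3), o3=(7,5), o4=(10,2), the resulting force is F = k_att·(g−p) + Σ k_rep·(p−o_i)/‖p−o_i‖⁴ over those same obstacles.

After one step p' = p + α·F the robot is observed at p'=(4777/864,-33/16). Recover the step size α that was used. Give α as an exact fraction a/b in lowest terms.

F_att = 3/4·(g−p) = 3/4·(-7,10) = (-5.2500,7.5000)
o1: d²=157 > ρ²=32 → inactive
o2: d²=9 ≤ ρ²=32; F_rep = 40·(3,0)/9² = (1.4815,0.0000)
o3: d²=65 > ρ²=32 → inactive
o4: d²=41 > ρ²=32 → inactive
F = F_att + ΣF_rep = (-3.7685,7.5000)
Δp = p'−p = (-0.4711,0.9375); α = Δx/Fx = (-407/864) / (-407/108) = 1/8
check: Δy/Fy = (15/16) / (15/2) = 1/8 ✓

α = 1/8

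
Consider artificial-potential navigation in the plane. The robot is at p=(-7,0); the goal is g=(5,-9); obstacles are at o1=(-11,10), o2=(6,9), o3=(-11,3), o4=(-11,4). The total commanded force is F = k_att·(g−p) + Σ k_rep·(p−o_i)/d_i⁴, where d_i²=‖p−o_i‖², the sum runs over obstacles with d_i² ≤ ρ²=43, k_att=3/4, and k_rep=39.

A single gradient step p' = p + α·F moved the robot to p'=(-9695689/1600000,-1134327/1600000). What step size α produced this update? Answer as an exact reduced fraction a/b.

α = 1/10

F_att = 3/4·(g−p) = 3/4·(12,-9) = (9.0000,-6.7500)
o1: d²=116 > ρ²=43 → inactive
o2: d²=250 > ρ²=43 → inactive
o3: d²=25 ≤ ρ²=43; F_rep = 39·(4,-3)/25² = (0.2496,-0.1872)
o4: d²=32 ≤ ρ²=43; F_rep = 39·(4,-4)/32² = (0.1523,-0.1523)
F = F_att + ΣF_rep = (9.4019,-7.0895)
Δp = p'−p = (0.9402,-0.7090); α = Δx/Fx = (1504311/1600000) / (1504311/160000) = 1/10
check: Δy/Fy = (-1134327/1600000) / (-1134327/160000) = 1/10 ✓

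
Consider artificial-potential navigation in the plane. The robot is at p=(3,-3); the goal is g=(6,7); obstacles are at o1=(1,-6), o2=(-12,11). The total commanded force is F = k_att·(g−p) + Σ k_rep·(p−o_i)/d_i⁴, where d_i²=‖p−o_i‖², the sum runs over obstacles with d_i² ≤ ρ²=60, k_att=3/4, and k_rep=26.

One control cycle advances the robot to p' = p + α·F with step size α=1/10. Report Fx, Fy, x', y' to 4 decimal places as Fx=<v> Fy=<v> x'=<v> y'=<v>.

Fx=2.5577 Fy=7.9615 x'=3.2558 y'=-2.2038

F_att = 3/4·(g−p) = 3/4·(3,10) = (2.2500,7.5000)
o1: d²=13 ≤ ρ²=60; F_rep = 26·(2,3)/13² = (0.3077,0.4615)
o2: d²=421 > ρ²=60 → inactive
F = F_att + ΣF_rep = (2.5577,7.9615)
p' = p + 1/10·F = (3.2558,-2.2038)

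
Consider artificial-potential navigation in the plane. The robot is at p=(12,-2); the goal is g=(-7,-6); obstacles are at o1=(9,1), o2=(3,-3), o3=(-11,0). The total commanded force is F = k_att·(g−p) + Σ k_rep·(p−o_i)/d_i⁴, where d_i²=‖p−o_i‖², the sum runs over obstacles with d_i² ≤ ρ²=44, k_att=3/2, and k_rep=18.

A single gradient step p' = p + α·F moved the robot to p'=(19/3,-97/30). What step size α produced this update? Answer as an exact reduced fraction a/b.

F_att = 3/2·(g−p) = 3/2·(-19,-4) = (-28.5000,-6.0000)
o1: d²=18 ≤ ρ²=44; F_rep = 18·(3,-3)/18² = (0.1667,-0.1667)
o2: d²=82 > ρ²=44 → inactive
o3: d²=533 > ρ²=44 → inactive
F = F_att + ΣF_rep = (-28.3333,-6.1667)
Δp = p'−p = (-5.6667,-1.2333); α = Δx/Fx = (-17/3) / (-85/3) = 1/5
check: Δy/Fy = (-37/30) / (-37/6) = 1/5 ✓

α = 1/5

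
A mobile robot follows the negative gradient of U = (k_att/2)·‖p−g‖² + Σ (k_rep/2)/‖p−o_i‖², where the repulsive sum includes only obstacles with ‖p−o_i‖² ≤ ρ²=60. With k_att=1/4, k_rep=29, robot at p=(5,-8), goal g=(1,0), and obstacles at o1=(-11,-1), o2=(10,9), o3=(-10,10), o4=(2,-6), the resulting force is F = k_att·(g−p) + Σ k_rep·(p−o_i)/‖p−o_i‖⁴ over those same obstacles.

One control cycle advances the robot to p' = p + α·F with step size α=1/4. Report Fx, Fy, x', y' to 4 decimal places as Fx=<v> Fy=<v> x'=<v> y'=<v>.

F_att = 1/4·(g−p) = 1/4·(-4,8) = (-1.0000,2.0000)
o1: d²=305 > ρ²=60 → inactive
o2: d²=314 > ρ²=60 → inactive
o3: d²=549 > ρ²=60 → inactive
o4: d²=13 ≤ ρ²=60; F_rep = 29·(3,-2)/13² = (0.5148,-0.3432)
F = F_att + ΣF_rep = (-0.4852,1.6568)
p' = p + 1/4·F = (4.8787,-7.5858)

Fx=-0.4852 Fy=1.6568 x'=4.8787 y'=-7.5858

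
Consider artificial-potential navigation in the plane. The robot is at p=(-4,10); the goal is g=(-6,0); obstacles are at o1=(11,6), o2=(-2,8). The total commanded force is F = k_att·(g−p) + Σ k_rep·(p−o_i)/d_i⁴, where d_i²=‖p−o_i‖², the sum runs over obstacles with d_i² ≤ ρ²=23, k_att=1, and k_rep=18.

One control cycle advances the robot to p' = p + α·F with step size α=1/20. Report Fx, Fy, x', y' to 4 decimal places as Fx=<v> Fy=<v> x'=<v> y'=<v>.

Fx=-2.5625 Fy=-9.4375 x'=-4.1281 y'=9.5281

F_att = 1·(g−p) = 1·(-2,-10) = (-2.0000,-10.0000)
o1: d²=241 > ρ²=23 → inactive
o2: d²=8 ≤ ρ²=23; F_rep = 18·(-2,2)/8² = (-0.5625,0.5625)
F = F_att + ΣF_rep = (-2.5625,-9.4375)
p' = p + 1/20·F = (-4.1281,9.5281)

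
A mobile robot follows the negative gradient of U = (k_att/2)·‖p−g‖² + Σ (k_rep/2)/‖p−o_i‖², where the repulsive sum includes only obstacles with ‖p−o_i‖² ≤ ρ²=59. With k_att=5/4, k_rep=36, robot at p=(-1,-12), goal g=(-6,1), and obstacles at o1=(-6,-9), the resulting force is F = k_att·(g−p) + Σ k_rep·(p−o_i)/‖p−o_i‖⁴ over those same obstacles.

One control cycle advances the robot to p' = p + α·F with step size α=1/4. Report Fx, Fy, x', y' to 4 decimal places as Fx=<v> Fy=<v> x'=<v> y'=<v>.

Fx=-6.0943 Fy=16.1566 x'=-2.5236 y'=-7.9609

F_att = 5/4·(g−p) = 5/4·(-5,13) = (-6.2500,16.2500)
o1: d²=34 ≤ ρ²=59; F_rep = 36·(5,-3)/34² = (0.1557,-0.0934)
F = F_att + ΣF_rep = (-6.0943,16.1566)
p' = p + 1/4·F = (-2.5236,-7.9609)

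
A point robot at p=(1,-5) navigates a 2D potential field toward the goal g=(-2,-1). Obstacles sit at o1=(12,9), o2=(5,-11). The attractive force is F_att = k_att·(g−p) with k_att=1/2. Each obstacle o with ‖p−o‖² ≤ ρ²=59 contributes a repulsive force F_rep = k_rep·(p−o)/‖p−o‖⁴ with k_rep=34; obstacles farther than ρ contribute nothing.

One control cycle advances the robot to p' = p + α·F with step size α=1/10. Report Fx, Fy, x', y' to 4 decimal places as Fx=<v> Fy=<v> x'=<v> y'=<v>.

F_att = 1/2·(g−p) = 1/2·(-3,4) = (-1.5000,2.0000)
o1: d²=317 > ρ²=59 → inactive
o2: d²=52 ≤ ρ²=59; F_rep = 34·(-4,6)/52² = (-0.0503,0.0754)
F = F_att + ΣF_rep = (-1.5503,2.0754)
p' = p + 1/10·F = (0.8450,-4.7925)

Fx=-1.5503 Fy=2.0754 x'=0.8450 y'=-4.7925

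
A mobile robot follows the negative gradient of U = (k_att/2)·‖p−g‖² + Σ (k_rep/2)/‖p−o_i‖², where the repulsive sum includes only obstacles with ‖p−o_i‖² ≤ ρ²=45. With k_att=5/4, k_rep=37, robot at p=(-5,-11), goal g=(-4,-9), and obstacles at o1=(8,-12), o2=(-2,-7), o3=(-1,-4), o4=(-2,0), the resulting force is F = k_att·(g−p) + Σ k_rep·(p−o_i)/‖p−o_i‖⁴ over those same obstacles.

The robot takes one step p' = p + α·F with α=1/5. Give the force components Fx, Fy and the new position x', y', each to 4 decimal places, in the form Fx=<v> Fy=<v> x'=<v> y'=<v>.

Fx=1.0724 Fy=2.2632 x'=-4.7855 y'=-10.5474

F_att = 5/4·(g−p) = 5/4·(1,2) = (1.2500,2.5000)
o1: d²=170 > ρ²=45 → inactive
o2: d²=25 ≤ ρ²=45; F_rep = 37·(-3,-4)/25² = (-0.1776,-0.2368)
o3: d²=65 > ρ²=45 → inactive
o4: d²=130 > ρ²=45 → inactive
F = F_att + ΣF_rep = (1.0724,2.2632)
p' = p + 1/5·F = (-4.7855,-10.5474)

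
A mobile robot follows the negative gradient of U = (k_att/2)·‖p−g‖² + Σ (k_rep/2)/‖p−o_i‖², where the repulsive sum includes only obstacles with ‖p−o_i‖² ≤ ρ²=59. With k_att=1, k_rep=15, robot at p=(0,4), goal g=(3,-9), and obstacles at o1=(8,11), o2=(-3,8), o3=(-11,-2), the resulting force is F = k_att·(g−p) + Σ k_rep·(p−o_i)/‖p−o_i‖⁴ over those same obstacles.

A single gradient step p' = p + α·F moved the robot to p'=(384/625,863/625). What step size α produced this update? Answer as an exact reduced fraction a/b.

F_att = 1·(g−p) = 1·(3,-13) = (3.0000,-13.0000)
o1: d²=113 > ρ²=59 → inactive
o2: d²=25 ≤ ρ²=59; F_rep = 15·(3,-4)/25² = (0.0720,-0.0960)
o3: d²=157 > ρ²=59 → inactive
F = F_att + ΣF_rep = (3.0720,-13.0960)
Δp = p'−p = (0.6144,-2.6192); α = Δx/Fx = (384/625) / (384/125) = 1/5
check: Δy/Fy = (-1637/625) / (-1637/125) = 1/5 ✓

α = 1/5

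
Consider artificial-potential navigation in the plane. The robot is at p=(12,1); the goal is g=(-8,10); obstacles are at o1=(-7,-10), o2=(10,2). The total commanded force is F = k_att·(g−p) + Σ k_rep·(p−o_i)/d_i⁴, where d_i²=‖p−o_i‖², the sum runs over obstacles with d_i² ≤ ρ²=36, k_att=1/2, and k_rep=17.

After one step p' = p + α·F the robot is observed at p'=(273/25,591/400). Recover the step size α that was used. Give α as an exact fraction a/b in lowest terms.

α = 1/8

F_att = 1/2·(g−p) = 1/2·(-20,9) = (-10.0000,4.5000)
o1: d²=482 > ρ²=36 → inactive
o2: d²=5 ≤ ρ²=36; F_rep = 17·(2,-1)/5² = (1.3600,-0.6800)
F = F_att + ΣF_rep = (-8.6400,3.8200)
Δp = p'−p = (-1.0800,0.4775); α = Δx/Fx = (-27/25) / (-216/25) = 1/8
check: Δy/Fy = (191/400) / (191/50) = 1/8 ✓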